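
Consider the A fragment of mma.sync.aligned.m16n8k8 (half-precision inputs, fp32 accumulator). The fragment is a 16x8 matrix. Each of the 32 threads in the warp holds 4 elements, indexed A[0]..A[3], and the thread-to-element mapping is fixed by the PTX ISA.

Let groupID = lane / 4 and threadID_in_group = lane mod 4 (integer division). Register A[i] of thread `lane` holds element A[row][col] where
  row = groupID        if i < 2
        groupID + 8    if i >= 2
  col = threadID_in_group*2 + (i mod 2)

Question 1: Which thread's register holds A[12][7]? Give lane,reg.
19,3

r=12→G=4,rhi=1  c=7→T=3,p=1
L=4*4+3=19  i=1*2+1=3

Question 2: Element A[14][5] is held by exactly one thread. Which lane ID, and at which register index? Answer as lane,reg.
r: 14->gid=6,r8=1  c: 5->tid=2,i&1=1
L=6*4+2=26  i=1*2+1=3

26,3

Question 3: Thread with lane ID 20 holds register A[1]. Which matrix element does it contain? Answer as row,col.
5,1

lane 20: gid=5 (20/4), tid=0 (20%4)
i=1: r=5+0=5, c=0*2+1=1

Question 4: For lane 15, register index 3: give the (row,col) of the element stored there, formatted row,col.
11,7

15: G=3,T=3
[3] (3+8,3*2+1) = (11,7)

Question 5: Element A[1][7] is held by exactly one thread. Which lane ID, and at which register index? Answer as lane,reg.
r: 1->gid=1,r8=0  c: 7->tid=3,i&1=1
L=1*4+3=7  i=0*2+1=1

7,1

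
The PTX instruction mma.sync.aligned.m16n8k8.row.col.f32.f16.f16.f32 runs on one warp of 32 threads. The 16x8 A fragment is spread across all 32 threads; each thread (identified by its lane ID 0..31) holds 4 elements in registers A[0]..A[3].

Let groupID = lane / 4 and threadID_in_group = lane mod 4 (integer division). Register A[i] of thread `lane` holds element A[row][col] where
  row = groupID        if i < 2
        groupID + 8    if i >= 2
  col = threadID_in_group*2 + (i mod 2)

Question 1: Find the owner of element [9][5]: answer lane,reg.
r: 9->gid=1,r8=1  c: 5->tid=2,i&1=1
L=1*4+2=6  i=1*2+1=3

6,3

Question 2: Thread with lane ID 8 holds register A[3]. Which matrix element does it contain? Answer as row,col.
lane 8→8/4=2, 8 mod 4=0
i=3  r:2+8→10  c:2·0+1→1

10,1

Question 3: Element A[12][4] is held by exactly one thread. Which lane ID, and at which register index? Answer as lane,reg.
18,2

r=12->g=4,rb=1  c=4->t=2,b0=0
L=4*4+2=18  i=1*2+0=2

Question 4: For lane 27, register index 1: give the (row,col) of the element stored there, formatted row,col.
6,7

lane 27: grp=6 (27/4), tig=3 (27%4)
i=1: r=6+0=6, c=3*2+1=7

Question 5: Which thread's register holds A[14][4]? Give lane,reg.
r=14⇒gr=6,Rb=1  c=4⇒th=2,odd=0
L=6*4+2=26  i=1*2+0=2

26,2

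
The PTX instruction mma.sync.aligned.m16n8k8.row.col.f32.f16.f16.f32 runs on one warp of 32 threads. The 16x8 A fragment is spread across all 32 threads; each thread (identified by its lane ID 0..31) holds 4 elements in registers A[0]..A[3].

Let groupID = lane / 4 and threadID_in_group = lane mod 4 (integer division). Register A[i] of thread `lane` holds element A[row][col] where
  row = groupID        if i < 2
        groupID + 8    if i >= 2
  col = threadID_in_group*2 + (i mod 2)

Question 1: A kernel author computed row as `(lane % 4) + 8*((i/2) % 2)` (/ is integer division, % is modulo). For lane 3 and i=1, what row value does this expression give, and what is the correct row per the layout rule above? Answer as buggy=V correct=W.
`(lane % 4) + 8*((i/2) % 2)`[3,1]⇒3
lane 3: gr=0 (3/4), th=3 (3%4)
i=1: r=0+0=0, c=3*2+1=7
row: 3 vs 0

buggy=3 correct=0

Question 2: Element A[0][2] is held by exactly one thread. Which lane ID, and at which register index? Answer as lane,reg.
r=0->g=0,rb=0  c=2->t=1,b0=0
L=0*4+1=1  i=0*2+0=0

1,0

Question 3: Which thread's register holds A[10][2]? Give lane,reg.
r=10→G=2,rhi=1  c=2→T=1,p=0
L=2*4+1=9  i=1*2+0=2

9,2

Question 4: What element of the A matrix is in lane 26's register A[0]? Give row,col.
26: G=6,T=2
[0] (6+0,2*2+0) = (6,4)

6,4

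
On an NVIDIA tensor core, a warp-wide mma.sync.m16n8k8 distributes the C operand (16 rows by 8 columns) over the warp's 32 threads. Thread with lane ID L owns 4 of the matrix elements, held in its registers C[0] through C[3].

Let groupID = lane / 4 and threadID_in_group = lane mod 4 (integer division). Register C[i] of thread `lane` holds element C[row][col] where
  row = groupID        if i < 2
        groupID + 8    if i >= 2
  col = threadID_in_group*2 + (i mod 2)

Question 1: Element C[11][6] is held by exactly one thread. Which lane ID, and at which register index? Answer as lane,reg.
r=11->g=3,rb=1  c=6->t=3,b0=0
L=3*4+3=15  i=1*2+0=2

15,2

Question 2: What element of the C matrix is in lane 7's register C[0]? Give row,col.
1,6

lane 7=>7/4=1, 7 mod 4=3
i=0  r:1+0=>1  c:2·3+0=>6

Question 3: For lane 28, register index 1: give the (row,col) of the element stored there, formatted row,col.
lane 28→28/4=7, 28 mod 4=0
i=1  r:7+0→7  c:2·0+1→1

7,1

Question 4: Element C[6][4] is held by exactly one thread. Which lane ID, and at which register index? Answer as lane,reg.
26,0

r=6->g=6,rb=0  c=4->t=2,b0=0
L=6*4+2=26  i=0*2+0=0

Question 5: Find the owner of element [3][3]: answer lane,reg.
r:3=>grp=3,rB=0  c:3=>tig=1,lo=1
L=3*4+1=13  i=0*2+1=1

13,1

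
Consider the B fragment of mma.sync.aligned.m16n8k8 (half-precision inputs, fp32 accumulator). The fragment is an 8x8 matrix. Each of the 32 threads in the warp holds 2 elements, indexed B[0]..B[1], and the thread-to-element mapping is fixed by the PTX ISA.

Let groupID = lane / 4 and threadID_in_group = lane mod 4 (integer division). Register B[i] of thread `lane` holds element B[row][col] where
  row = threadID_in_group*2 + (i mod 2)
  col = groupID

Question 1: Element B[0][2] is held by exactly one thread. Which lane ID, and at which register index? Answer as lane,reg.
8,0

c=2⇒gr=2  r=0⇒th=0,odd=0
L=2*4+0=8  i=0=0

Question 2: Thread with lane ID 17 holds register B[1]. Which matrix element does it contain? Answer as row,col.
17: grp=4,tig=1
[1] (1*2+1,4) = (3,4)

3,4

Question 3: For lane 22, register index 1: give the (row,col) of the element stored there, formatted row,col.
5,5

L=22→G=22>>2=5, T=22&3=2
[1]→row 2·2+1=5  col G=5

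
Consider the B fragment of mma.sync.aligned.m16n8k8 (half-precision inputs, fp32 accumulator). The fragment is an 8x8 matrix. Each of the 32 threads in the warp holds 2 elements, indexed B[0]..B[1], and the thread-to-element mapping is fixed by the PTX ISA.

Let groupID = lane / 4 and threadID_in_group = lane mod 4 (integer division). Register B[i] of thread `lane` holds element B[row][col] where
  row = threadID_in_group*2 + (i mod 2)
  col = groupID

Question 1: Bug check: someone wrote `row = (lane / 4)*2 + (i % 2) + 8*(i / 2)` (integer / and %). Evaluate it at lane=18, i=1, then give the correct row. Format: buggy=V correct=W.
`(lane / 4)*2 + (i % 2) + 8*(i / 2)`[18,1]→9
L=18→G=18>>2=4, T=18&3=2
[1]→row 2·2+1=5  col G=4
row: 9 vs 5

buggy=9 correct=5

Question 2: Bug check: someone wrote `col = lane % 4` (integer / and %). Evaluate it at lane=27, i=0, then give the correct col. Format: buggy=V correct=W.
`lane % 4`[27,0]->3
L=27->g=27>>2=6, t=27&3=3
[0]->row 3·2+0=6  col g=6
col: 3 vs 6

buggy=3 correct=6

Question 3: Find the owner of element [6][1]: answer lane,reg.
7,0

c: 1->gid=1  r: 6->tid=3,i&1=0
L=1*4+3=7  i=0=0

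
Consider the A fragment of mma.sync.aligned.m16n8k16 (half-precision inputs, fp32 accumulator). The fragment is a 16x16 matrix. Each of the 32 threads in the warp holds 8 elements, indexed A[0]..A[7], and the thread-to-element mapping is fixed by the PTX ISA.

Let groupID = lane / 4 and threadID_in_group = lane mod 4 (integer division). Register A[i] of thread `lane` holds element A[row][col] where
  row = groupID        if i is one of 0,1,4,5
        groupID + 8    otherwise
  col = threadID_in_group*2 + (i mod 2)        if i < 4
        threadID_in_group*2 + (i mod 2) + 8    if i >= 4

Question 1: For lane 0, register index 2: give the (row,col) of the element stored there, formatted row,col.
lane 0->0/4=0, 0 mod 4=0
i=2  r:0+8->8  c:2·0+0+0->0

8,0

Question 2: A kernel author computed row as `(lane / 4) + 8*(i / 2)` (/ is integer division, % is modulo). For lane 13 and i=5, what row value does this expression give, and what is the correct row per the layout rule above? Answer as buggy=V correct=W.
buggy=19 correct=3

`(lane / 4) + 8*(i / 2)`[13,5]->19
lane 13: g=3 (13/4), t=1 (13%4)
i=5: r=3+0=3, c=1*2+1+8=11
row: 19 vs 3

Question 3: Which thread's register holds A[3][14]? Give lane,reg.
r: 3->gid=3,r8=0  c: 14->c8=1,tid=3,i&1=0
L=3*4+3=15  i=1*4+0*2+0=4

15,4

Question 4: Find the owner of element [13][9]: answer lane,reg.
20,7

r: 13->gid=5,r8=1  c: 9->c8=1,tid=0,i&1=1
L=5*4+0=20  i=1*4+1*2+1=7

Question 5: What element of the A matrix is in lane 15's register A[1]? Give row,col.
3,7

15: gid=3,tid=3
[1] (3+0,3*2+1+0) = (3,7)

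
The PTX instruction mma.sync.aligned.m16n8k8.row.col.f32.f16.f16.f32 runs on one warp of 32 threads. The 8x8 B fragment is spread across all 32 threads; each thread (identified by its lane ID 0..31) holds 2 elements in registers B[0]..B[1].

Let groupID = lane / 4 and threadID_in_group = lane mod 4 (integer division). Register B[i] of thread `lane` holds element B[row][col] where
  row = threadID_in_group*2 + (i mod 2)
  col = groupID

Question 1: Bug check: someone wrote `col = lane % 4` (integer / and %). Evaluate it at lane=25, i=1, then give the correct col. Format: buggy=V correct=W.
buggy=1 correct=6

`lane % 4`[25,1]=>1
lane 25=>25/4=6, 25 mod 4=1
i=1  r:2·1+1=>3  c:6
col: 1 vs 6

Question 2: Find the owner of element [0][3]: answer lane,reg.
c: 3->gid=3  r: 0->tid=0,i&1=0
L=3*4+0=12  i=0=0

12,0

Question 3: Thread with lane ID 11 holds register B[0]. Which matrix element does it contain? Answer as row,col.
L=11->g=11>>2=2, t=11&3=3
[0]->row 3·2+0=6  col g=2

6,2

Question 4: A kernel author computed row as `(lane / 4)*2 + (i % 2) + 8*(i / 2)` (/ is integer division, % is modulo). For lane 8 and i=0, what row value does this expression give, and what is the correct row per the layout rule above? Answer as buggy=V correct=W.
buggy=4 correct=0

`(lane / 4)*2 + (i % 2) + 8*(i / 2)`[8,0]=>4
lane 8: grp=2 (8/4), tig=0 (8%4)
i=0: r=0*2+0=0, c=grp=2
row: 4 vs 0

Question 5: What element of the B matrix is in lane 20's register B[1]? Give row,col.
1,5

lane 20⇒20/4=5, 20 mod 4=0
i=1  r:2·0+1⇒1  c:5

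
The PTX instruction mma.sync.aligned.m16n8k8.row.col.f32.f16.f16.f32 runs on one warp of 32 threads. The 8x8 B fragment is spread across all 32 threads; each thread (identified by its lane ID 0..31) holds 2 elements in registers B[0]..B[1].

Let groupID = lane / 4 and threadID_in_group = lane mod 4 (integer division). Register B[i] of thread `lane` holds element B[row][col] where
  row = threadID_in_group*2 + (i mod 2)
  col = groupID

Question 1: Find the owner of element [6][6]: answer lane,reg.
27,0

c:6=>grp=6  r:6=>tig=3,lo=0
L=6*4+3=27  i=0=0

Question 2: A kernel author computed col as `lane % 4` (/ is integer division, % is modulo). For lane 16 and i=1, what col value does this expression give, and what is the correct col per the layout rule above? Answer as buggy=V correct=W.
`lane % 4`[16,1]->0
lane 16: g=4 (16/4), t=0 (16%4)
i=1: r=0*2+1=1, c=g=4
col: 0 vs 4

buggy=0 correct=4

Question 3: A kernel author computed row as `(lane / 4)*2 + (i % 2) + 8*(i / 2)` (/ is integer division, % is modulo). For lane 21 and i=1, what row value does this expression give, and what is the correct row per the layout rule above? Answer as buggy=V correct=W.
`(lane / 4)*2 + (i % 2) + 8*(i / 2)`[21,1]->11
L=21->gid=21>>2=5, tid=21&3=1
[1]->row 1·2+1=3  col gid=5
row: 11 vs 3

buggy=11 correct=3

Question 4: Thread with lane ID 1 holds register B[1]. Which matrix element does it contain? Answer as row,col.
3,0

1: grp=0,tig=1
[1] (1*2+1,0) = (3,0)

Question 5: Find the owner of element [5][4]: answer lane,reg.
18,1

c:4=>grp=4  r:5=>tig=2,lo=1
L=4*4+2=18  i=1=1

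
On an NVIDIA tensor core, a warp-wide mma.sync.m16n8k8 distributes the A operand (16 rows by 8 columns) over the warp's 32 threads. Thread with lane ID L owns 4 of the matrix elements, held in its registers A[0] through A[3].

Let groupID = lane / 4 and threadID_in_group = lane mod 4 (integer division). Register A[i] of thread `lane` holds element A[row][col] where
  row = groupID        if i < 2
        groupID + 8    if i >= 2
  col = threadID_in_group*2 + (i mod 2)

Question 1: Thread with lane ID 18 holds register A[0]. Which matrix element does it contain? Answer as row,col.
4,4

18: G=4,T=2
[0] (4+0,2*2+0) = (4,4)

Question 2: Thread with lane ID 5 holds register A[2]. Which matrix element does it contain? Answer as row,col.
lane 5=>5/4=1, 5 mod 4=1
i=2  r:1+8=>9  c:2·1+0=>2

9,2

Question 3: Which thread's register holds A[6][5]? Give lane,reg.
26,1

r=6⇒gr=6,Rb=0  c=5⇒th=2,odd=1
L=6*4+2=26  i=0*2+1=1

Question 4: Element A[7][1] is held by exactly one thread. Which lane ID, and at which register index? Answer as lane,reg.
r=7→G=7,rhi=0  c=1→T=0,p=1
L=7*4+0=28  i=0*2+1=1

28,1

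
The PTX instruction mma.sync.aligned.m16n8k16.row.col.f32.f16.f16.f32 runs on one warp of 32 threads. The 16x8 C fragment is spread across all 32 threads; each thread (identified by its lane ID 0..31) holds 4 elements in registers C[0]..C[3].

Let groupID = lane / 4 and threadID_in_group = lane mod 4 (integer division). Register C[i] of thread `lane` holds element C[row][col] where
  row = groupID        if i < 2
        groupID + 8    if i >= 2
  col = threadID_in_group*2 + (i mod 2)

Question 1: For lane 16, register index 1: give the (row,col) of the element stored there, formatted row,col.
4,1

16: gid=4,tid=0
[1] (4+0,0*2+1) = (4,1)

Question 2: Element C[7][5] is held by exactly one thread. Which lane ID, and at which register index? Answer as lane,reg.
30,1

r: 7->gid=7,r8=0  c: 5->tid=2,i&1=1
L=7*4+2=30  i=0*2+1=1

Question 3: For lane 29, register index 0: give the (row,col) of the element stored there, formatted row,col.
7,2

29: g=7,t=1
[0] (7+0,1*2+0) = (7,2)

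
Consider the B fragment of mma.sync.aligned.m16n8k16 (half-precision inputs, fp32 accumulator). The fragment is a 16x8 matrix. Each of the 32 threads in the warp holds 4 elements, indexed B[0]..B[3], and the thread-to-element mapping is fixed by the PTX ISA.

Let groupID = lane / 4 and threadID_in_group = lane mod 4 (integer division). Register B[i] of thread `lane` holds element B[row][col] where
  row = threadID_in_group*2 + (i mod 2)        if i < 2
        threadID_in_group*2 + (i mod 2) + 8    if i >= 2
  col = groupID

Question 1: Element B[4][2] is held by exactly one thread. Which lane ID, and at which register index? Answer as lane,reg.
10,0

c=2→G=2  r=4→rhi=0,T=2,p=0
L=2*4+2=10  i=0*2+0=0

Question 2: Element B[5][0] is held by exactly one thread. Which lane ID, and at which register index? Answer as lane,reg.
c=0→G=0  r=5→rhi=0,T=2,p=1
L=0*4+2=2  i=0*2+1=1

2,1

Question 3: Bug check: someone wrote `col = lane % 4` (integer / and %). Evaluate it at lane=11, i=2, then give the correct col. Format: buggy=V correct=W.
buggy=3 correct=2

`lane % 4`[11,2]->3
11: gid=2,tid=3
[2] (3*2+0+8,2) = (14,2)
col: 3 vs 2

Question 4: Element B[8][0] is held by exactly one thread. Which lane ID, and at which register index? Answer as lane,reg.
0,2

c=0→G=0  r=8→rhi=1,T=0,p=0
L=0*4+0=0  i=1*2+0=2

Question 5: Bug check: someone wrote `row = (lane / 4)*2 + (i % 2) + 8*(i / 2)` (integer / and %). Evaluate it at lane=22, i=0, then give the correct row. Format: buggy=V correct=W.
buggy=10 correct=4

`(lane / 4)*2 + (i % 2) + 8*(i / 2)`[22,0]⇒10
lane 22: gr=5 (22/4), th=2 (22%4)
i=0: r=2*2+0+0=4, c=gr=5
row: 10 vs 4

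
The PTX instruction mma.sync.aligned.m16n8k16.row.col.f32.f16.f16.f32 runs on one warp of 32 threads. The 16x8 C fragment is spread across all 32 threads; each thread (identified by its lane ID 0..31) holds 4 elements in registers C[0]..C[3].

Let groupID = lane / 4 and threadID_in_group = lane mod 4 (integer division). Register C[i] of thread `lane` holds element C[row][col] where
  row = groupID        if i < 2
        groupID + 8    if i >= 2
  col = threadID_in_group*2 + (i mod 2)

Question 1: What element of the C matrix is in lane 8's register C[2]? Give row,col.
10,0

lane 8=>8/4=2, 8 mod 4=0
i=2  r:2+8=>10  c:2·0+0=>0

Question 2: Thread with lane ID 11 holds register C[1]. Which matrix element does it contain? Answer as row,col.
2,7

L=11→G=11>>2=2, T=11&3=3
[1]→row 2+0=2  col 3·2+1=7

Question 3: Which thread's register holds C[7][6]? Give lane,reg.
r=7→G=7,rhi=0  c=6→T=3,p=0
L=7*4+3=31  i=0*2+0=0

31,0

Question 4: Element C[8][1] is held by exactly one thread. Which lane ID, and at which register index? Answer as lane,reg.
0,3

r=8⇒gr=0,Rb=1  c=1⇒th=0,odd=1
L=0*4+0=0  i=1*2+1=3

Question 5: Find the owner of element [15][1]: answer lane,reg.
r=15->g=7,rb=1  c=1->t=0,b0=1
L=7*4+0=28  i=1*2+1=3

28,3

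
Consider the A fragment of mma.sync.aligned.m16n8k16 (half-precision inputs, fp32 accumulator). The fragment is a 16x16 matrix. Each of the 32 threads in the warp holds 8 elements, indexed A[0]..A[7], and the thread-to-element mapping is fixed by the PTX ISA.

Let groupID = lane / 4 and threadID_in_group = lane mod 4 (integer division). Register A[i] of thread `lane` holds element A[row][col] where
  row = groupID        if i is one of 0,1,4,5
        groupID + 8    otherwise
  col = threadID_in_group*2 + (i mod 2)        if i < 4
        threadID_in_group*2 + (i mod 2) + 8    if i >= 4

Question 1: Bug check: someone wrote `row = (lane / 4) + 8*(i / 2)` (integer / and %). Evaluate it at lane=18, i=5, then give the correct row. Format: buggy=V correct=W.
buggy=20 correct=4

`(lane / 4) + 8*(i / 2)`[18,5]⇒20
lane 18⇒18/4=4, 18 mod 4=2
i=5  r:4+0⇒4  c:2·2+1+8⇒13
row: 20 vs 4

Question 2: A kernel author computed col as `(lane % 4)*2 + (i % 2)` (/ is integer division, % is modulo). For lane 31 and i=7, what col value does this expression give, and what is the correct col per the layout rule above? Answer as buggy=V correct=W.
`(lane % 4)*2 + (i % 2)`[31,7]=>7
L=31=>grp=31>>2=7, tig=31&3=3
[7]=>row 7+8=15  col 3·2+1+8=15
col: 7 vs 15

buggy=7 correct=15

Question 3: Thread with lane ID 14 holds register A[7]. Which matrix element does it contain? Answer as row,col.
lane 14: grp=3 (14/4), tig=2 (14%4)
i=7: r=3+8=11, c=2*2+1+8=13

11,13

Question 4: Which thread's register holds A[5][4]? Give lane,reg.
r:5=>grp=5,rB=0  c:4=>cB=0,tig=2,lo=0
L=5*4+2=22  i=0*4+0*2+0=0

22,0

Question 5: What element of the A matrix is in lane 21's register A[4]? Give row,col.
L=21=>grp=21>>2=5, tig=21&3=1
[4]=>row 5+0=5  col 1·2+0+8=10

5,10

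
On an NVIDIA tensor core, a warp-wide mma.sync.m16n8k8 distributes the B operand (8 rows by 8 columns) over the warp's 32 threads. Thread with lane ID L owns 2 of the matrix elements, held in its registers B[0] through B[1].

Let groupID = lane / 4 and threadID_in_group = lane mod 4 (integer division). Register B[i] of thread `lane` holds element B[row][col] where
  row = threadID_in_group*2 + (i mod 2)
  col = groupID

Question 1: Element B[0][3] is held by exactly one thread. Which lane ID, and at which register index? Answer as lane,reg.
12,0

c: 3->gid=3  r: 0->tid=0,i&1=0
L=3*4+0=12  i=0=0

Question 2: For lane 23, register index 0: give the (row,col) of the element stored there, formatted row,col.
6,5

lane 23->23/4=5, 23 mod 4=3
i=0  r:2·3+0->6  c:5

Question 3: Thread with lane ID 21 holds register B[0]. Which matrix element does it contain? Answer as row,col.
2,5

21: gid=5,tid=1
[0] (1*2+0,5) = (2,5)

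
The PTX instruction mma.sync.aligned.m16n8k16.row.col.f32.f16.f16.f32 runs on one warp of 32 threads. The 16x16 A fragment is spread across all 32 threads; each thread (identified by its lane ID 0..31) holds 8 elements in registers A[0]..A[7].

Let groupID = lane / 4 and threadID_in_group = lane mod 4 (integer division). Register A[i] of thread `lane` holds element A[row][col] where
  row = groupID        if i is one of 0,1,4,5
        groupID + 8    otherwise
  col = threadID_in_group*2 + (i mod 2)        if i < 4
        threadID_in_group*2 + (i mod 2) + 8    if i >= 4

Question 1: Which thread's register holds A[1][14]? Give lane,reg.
7,4

r=1⇒gr=1,Rb=0  c=14⇒Cb=1,th=3,odd=0
L=1*4+3=7  i=1*4+0*2+0=4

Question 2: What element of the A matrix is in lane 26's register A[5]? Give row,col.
lane 26->26/4=6, 26 mod 4=2
i=5  r:6+0->6  c:2·2+1+8->13

6,13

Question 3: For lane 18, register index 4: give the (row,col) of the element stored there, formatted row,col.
L=18→G=18>>2=4, T=18&3=2
[4]→row 4+0=4  col 2·2+0+8=12

4,12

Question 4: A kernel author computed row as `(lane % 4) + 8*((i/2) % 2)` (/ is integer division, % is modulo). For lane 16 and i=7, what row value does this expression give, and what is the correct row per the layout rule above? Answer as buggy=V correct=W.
`(lane % 4) + 8*((i/2) % 2)`[16,7]→8
16: G=4,T=0
[7] (4+8,0*2+1+8) = (12,9)
row: 8 vs 12

buggy=8 correct=12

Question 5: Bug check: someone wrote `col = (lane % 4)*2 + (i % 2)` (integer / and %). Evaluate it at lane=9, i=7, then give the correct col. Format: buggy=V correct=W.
`(lane % 4)*2 + (i % 2)`[9,7]→3
lane 9→9/4=2, 9 mod 4=1
i=7  r:2+8→10  c:2·1+1+8→11
col: 3 vs 11

buggy=3 correct=11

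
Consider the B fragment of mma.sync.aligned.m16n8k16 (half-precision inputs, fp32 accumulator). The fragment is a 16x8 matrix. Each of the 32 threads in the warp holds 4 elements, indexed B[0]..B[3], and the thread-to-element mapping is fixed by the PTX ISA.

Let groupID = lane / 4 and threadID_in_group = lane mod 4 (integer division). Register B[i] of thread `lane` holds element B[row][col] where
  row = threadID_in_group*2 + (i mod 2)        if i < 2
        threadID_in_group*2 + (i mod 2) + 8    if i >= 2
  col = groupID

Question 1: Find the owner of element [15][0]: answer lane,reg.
c:0=>grp=0  r:15=>rB=1,tig=3,lo=1
L=0*4+3=3  i=1*2+1=3

3,3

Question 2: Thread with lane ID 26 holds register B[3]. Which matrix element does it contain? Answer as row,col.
L=26=>grp=26>>2=6, tig=26&3=2
[3]=>row 2·2+1+8=13  col grp=6

13,6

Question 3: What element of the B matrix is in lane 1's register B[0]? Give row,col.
2,0

1: gr=0,th=1
[0] (1*2+0+0,0) = (2,0)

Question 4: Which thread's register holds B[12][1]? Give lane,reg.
c=1->g=1  r=12->rb=1,t=2,b0=0
L=1*4+2=6  i=1*2+0=2

6,2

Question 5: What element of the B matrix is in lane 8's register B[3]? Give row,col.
lane 8: gid=2 (8/4), tid=0 (8%4)
i=3: r=0*2+1+8=9, c=gid=2

9,2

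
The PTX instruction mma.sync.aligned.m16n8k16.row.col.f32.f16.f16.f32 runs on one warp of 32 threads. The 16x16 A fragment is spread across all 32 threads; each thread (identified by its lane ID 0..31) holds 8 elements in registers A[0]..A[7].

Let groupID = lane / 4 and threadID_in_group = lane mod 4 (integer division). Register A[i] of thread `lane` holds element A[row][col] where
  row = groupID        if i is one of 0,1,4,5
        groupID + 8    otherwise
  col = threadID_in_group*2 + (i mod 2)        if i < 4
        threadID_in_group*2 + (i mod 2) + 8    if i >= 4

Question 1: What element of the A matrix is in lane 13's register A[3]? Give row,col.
13: gid=3,tid=1
[3] (3+8,1*2+1+0) = (11,3)

11,3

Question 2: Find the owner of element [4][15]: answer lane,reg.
r:4=>grp=4,rB=0  c:15=>cB=1,tig=3,lo=1
L=4*4+3=19  i=1*4+0*2+1=5

19,5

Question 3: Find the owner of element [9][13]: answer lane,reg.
6,7

r=9⇒gr=1,Rb=1  c=13⇒Cb=1,th=2,odd=1
L=1*4+2=6  i=1*4+1*2+1=7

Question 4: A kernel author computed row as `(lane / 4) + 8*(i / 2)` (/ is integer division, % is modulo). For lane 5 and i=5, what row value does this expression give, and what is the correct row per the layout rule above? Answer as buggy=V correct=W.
`(lane / 4) + 8*(i / 2)`[5,5]⇒17
lane 5⇒5/4=1, 5 mod 4=1
i=5  r:1+0⇒1  c:2·1+1+8⇒11
row: 17 vs 1

buggy=17 correct=1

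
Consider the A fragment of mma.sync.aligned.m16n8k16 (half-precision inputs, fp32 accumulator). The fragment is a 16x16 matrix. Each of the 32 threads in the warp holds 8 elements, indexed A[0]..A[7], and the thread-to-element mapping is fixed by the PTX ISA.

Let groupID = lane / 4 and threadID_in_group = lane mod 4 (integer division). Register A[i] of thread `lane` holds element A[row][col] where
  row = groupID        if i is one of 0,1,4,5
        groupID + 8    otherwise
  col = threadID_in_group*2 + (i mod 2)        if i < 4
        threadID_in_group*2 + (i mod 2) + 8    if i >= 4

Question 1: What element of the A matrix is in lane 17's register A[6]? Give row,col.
12,10

17: g=4,t=1
[6] (4+8,1*2+0+8) = (12,10)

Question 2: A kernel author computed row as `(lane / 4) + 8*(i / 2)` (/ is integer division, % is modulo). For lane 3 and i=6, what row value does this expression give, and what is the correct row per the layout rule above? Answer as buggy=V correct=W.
`(lane / 4) + 8*(i / 2)`[3,6]⇒24
3: gr=0,th=3
[6] (0+8,3*2+0+8) = (8,14)
row: 24 vs 8

buggy=24 correct=8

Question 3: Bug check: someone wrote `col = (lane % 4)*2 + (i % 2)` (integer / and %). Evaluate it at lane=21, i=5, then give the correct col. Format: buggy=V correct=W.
`(lane % 4)*2 + (i % 2)`[21,5]->3
lane 21: g=5 (21/4), t=1 (21%4)
i=5: r=5+0=5, c=1*2+1+8=11
col: 3 vs 11

buggy=3 correct=11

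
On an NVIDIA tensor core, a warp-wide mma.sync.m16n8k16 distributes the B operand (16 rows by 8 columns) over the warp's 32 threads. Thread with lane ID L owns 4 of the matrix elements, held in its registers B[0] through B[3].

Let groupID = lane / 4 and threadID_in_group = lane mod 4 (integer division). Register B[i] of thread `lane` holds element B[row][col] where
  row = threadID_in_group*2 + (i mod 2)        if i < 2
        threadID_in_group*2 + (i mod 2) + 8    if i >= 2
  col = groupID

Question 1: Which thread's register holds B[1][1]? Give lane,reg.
4,1

c: 1->gid=1  r: 1->r8=0,tid=0,i&1=1
L=1*4+0=4  i=0*2+1=1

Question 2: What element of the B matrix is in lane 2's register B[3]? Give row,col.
2: grp=0,tig=2
[3] (2*2+1+8,0) = (13,0)

13,0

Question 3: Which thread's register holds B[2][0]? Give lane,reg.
1,0

c: 0->gid=0  r: 2->r8=0,tid=1,i&1=0
L=0*4+1=1  i=0*2+0=0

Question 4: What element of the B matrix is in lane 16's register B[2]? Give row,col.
16: gr=4,th=0
[2] (0*2+0+8,4) = (8,4)

8,4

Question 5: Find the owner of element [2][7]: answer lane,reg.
29,0

c: 7->gid=7  r: 2->r8=0,tid=1,i&1=0
L=7*4+1=29  i=0*2+0=0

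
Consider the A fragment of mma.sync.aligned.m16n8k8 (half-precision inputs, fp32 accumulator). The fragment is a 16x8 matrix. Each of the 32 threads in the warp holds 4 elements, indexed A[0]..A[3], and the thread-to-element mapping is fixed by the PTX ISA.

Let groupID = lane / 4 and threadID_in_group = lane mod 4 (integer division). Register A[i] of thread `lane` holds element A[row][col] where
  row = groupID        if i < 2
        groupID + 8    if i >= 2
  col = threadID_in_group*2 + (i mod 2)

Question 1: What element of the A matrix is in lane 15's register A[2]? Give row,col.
15: g=3,t=3
[2] (3+8,3*2+0) = (11,6)

11,6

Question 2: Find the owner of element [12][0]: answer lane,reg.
16,2

r:12=>grp=4,rB=1  c:0=>tig=0,lo=0
L=4*4+0=16  i=1*2+0=2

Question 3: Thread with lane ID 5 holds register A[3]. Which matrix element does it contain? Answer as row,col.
9,3

lane 5: gid=1 (5/4), tid=1 (5%4)
i=3: r=1+8=9, c=1*2+1=3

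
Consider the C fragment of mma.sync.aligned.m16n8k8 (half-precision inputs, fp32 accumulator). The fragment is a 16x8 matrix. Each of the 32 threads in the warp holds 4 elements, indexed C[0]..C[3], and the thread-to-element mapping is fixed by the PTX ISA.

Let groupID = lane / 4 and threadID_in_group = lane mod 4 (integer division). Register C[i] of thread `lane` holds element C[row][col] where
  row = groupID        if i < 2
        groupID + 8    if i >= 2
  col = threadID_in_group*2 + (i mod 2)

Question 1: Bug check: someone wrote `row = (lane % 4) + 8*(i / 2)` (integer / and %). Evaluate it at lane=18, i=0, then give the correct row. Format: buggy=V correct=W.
`(lane % 4) + 8*(i / 2)`[18,0]⇒2
L=18⇒gr=18>>2=4, th=18&3=2
[0]⇒row 4+0=4  col 2·2+0=4
row: 2 vs 4

buggy=2 correct=4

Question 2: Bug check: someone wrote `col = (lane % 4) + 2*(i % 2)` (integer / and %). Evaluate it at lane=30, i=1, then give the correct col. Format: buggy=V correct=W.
`(lane % 4) + 2*(i % 2)`[30,1]->4
30: gid=7,tid=2
[1] (7+0,2*2+1) = (7,5)
col: 4 vs 5

buggy=4 correct=5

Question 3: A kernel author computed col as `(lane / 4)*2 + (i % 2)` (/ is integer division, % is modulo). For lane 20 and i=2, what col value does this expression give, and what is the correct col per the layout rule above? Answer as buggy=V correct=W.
buggy=10 correct=0

`(lane / 4)*2 + (i % 2)`[20,2]->10
lane 20->20/4=5, 20 mod 4=0
i=2  r:5+8->13  c:2·0+0->0
col: 10 vs 0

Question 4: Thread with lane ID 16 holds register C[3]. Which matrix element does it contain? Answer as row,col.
12,1

lane 16->16/4=4, 16 mod 4=0
i=3  r:4+8->12  c:2·0+1->1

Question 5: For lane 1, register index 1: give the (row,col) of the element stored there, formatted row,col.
lane 1: G=0 (1/4), T=1 (1%4)
i=1: r=0+0=0, c=1*2+1=3

0,3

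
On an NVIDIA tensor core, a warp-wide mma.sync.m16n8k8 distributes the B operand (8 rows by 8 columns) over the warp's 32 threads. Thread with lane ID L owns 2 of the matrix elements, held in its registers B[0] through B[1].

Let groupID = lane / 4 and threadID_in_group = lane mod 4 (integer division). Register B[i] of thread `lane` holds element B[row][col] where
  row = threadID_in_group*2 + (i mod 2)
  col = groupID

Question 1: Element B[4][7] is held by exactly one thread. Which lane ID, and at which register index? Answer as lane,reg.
c: 7->gid=7  r: 4->tid=2,i&1=0
L=7*4+2=30  i=0=0

30,0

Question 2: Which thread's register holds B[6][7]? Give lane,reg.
31,0

c:7=>grp=7  r:6=>tig=3,lo=0
L=7*4+3=31  i=0=0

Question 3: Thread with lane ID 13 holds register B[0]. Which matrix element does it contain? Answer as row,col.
L=13=>grp=13>>2=3, tig=13&3=1
[0]=>row 1·2+0=2  col grp=3

2,3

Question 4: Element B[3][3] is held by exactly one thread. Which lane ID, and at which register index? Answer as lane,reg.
13,1

c=3→G=3  r=3→T=1,p=1
L=3*4+1=13  i=1=1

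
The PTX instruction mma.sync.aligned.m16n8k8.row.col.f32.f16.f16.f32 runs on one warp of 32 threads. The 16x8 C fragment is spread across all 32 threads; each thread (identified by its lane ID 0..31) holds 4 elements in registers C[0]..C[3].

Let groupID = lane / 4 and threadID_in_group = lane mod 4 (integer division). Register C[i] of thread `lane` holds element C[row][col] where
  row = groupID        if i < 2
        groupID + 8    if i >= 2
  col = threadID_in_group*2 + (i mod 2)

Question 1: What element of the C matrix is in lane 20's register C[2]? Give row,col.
13,0

lane 20: grp=5 (20/4), tig=0 (20%4)
i=2: r=5+8=13, c=0*2+0=0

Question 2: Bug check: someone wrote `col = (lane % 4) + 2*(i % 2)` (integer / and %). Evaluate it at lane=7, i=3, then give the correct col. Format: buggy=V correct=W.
`(lane % 4) + 2*(i % 2)`[7,3]→5
L=7→G=7>>2=1, T=7&3=3
[3]→row 1+8=9  col 3·2+1=7
col: 5 vs 7

buggy=5 correct=7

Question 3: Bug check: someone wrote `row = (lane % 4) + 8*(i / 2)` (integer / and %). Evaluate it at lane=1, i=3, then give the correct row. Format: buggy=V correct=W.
buggy=9 correct=8

`(lane % 4) + 8*(i / 2)`[1,3]→9
lane 1: G=0 (1/4), T=1 (1%4)
i=3: r=0+8=8, c=1*2+1=3
row: 9 vs 8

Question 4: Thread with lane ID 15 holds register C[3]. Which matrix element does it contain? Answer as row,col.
lane 15: gr=3 (15/4), th=3 (15%4)
i=3: r=3+8=11, c=3*2+1=7

11,7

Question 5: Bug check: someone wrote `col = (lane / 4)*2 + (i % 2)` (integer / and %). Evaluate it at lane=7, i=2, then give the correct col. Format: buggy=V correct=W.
`(lane / 4)*2 + (i % 2)`[7,2]=>2
lane 7=>7/4=1, 7 mod 4=3
i=2  r:1+8=>9  c:2·3+0=>6
col: 2 vs 6

buggy=2 correct=6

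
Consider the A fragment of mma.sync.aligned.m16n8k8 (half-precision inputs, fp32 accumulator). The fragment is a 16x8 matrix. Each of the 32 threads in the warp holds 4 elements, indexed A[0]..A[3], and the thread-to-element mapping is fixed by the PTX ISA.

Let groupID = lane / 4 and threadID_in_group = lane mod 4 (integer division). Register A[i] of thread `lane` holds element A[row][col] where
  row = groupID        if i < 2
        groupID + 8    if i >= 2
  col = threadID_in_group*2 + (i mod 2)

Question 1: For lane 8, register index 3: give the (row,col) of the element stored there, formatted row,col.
10,1

lane 8: gid=2 (8/4), tid=0 (8%4)
i=3: r=2+8=10, c=0*2+1=1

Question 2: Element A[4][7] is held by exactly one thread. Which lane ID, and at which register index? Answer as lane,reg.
r:4=>grp=4,rB=0  c:7=>tig=3,lo=1
L=4*4+3=19  i=0*2+1=1

19,1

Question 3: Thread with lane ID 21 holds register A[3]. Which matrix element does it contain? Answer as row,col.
lane 21->21/4=5, 21 mod 4=1
i=3  r:5+8->13  c:2·1+1->3

13,3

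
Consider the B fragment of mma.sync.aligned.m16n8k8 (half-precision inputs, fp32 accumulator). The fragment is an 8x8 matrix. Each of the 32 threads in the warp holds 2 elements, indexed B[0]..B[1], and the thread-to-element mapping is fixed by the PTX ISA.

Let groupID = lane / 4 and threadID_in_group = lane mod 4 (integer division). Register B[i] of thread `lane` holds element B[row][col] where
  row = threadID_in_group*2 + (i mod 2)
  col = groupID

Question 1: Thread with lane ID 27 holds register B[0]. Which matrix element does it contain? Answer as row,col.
6,6

lane 27: grp=6 (27/4), tig=3 (27%4)
i=0: r=3*2+0=6, c=grp=6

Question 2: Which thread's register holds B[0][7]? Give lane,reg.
28,0

c=7⇒gr=7  r=0⇒th=0,odd=0
L=7*4+0=28  i=0=0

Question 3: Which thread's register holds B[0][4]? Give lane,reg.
c:4=>grp=4  r:0=>tig=0,lo=0
L=4*4+0=16  i=0=0

16,0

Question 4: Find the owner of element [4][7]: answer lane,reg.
c=7->g=7  r=4->t=2,b0=0
L=7*4+2=30  i=0=0

30,0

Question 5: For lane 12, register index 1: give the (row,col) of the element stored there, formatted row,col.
1,3

lane 12⇒12/4=3, 12 mod 4=0
i=1  r:2·0+1⇒1  c:3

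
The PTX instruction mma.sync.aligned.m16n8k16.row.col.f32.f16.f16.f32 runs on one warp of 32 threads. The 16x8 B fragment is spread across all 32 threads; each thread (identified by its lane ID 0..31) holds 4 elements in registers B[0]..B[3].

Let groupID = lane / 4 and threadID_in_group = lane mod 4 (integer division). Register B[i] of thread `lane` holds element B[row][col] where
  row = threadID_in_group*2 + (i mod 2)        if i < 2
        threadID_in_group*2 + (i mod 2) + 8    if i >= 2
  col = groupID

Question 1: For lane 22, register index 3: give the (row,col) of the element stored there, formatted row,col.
L=22->g=22>>2=5, t=22&3=2
[3]->row 2·2+1+8=13  col g=5

13,5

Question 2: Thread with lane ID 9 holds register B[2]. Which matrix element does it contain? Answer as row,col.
10,2

lane 9->9/4=2, 9 mod 4=1
i=2  r:2·1+0+8->10  c:2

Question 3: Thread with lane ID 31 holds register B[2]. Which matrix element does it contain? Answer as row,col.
14,7

lane 31⇒31/4=7, 31 mod 4=3
i=2  r:2·3+0+8⇒14  c:7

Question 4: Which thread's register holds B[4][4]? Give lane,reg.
c:4=>grp=4  r:4=>rB=0,tig=2,lo=0
L=4*4+2=18  i=0*2+0=0

18,0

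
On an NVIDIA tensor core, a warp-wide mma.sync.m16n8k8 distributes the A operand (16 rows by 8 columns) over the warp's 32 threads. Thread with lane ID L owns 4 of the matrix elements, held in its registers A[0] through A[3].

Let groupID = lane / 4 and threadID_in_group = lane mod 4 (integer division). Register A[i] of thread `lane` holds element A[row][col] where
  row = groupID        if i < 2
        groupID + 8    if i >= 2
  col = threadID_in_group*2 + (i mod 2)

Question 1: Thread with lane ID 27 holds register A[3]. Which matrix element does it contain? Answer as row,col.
lane 27⇒27/4=6, 27 mod 4=3
i=3  r:6+8⇒14  c:2·3+1⇒7

14,7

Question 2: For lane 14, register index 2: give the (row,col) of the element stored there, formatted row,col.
11,4

lane 14→14/4=3, 14 mod 4=2
i=2  r:3+8→11  c:2·2+0→4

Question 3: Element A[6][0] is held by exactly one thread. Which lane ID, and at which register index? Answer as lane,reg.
r=6⇒gr=6,Rb=0  c=0⇒th=0,odd=0
L=6*4+0=24  i=0*2+0=0

24,0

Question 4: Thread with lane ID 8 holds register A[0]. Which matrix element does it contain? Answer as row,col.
lane 8⇒8/4=2, 8 mod 4=0
i=0  r:2+0⇒2  c:2·0+0⇒0

2,0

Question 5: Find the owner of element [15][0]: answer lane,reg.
28,2

r=15->g=7,rb=1  c=0->t=0,b0=0
L=7*4+0=28  i=1*2+0=2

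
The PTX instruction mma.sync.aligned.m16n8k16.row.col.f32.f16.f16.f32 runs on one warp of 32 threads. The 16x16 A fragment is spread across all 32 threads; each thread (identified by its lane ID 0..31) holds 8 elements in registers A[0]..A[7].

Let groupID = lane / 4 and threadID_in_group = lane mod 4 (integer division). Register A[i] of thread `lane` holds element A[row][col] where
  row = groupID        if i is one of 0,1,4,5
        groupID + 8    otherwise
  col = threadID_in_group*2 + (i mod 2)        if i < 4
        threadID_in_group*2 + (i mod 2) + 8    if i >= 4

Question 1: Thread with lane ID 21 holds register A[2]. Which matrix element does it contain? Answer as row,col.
L=21⇒gr=21>>2=5, th=21&3=1
[2]⇒row 5+8=13  col 1·2+0+0=2

13,2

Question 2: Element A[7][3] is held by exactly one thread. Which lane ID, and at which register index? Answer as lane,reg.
r=7⇒gr=7,Rb=0  c=3⇒Cb=0,th=1,odd=1
L=7*4+1=29  i=0*4+0*2+1=1

29,1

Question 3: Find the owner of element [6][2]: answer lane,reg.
r: 6->gid=6,r8=0  c: 2->c8=0,tid=1,i&1=0
L=6*4+1=25  i=0*4+0*2+0=0

25,0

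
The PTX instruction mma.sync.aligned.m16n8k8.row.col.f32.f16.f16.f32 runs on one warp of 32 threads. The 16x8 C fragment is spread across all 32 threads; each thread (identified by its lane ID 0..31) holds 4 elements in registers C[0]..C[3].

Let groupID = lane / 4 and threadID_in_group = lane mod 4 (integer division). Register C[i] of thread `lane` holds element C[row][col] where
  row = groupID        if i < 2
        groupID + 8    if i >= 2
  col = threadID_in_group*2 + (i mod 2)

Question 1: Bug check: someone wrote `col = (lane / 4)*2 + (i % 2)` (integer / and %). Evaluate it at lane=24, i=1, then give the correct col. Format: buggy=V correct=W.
buggy=13 correct=1

`(lane / 4)*2 + (i % 2)`[24,1]->13
lane 24->24/4=6, 24 mod 4=0
i=1  r:6+0->6  c:2·0+1->1
col: 13 vs 1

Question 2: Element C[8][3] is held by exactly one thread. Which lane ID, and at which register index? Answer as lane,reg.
r:8=>grp=0,rB=1  c:3=>tig=1,lo=1
L=0*4+1=1  i=1*2+1=3

1,3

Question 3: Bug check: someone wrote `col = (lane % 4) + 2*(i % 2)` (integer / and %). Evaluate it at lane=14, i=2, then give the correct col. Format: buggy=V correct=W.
`(lane % 4) + 2*(i % 2)`[14,2]=>2
14: grp=3,tig=2
[2] (3+8,2*2+0) = (11,4)
col: 2 vs 4

buggy=2 correct=4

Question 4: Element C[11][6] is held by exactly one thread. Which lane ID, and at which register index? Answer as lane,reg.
r:11=>grp=3,rB=1  c:6=>tig=3,lo=0
L=3*4+3=15  i=1*2+0=2

15,2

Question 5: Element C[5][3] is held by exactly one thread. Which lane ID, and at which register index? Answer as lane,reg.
21,1

r=5->g=5,rb=0  c=3->t=1,b0=1
L=5*4+1=21  i=0*2+1=1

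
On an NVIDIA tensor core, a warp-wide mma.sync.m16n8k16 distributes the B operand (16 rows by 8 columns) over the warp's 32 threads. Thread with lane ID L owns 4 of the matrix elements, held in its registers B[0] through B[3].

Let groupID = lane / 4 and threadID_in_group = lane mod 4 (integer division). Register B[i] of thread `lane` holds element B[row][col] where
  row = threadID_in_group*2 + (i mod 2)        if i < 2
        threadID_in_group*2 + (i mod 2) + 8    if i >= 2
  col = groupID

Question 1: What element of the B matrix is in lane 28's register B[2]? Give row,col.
L=28->gid=28>>2=7, tid=28&3=0
[2]->row 0·2+0+8=8  col gid=7

8,7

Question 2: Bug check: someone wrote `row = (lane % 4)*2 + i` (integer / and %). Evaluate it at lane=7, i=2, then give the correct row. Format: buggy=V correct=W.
buggy=8 correct=14

`(lane % 4)*2 + i`[7,2]⇒8
lane 7: gr=1 (7/4), th=3 (7%4)
i=2: r=3*2+0+8=14, c=gr=1
row: 8 vs 14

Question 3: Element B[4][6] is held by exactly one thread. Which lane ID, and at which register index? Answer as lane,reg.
c=6⇒gr=6  r=4⇒Rb=0,th=2,odd=0
L=6*4+2=26  i=0*2+0=0

26,0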